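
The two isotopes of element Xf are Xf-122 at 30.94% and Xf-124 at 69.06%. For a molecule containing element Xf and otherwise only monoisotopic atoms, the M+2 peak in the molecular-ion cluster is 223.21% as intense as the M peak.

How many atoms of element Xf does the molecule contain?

For n independent Xf atoms, I(M+2)/I(M) = n · (abundance Xf-124) / (abundance Xf-122) = n · 0.6906/0.3094.
n = 2.2321 × 0.3094/0.6906 = 1.00 ≈ 1

1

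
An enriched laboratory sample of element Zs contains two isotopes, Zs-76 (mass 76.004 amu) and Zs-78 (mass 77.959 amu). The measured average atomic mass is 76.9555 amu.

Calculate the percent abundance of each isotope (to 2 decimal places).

Let x be the fractional abundance of Zs-76; then Zs-78 has abundance 1 − x.
76.004·x + 77.959·(1 − x) = 76.9555
(76.004 − 77.959)·x = 76.9555 − 77.959
x = -1.0035 / -1.955 = 0.51330 → 51.33% Zs-76, 48.67% Zs-78.

Zs-76: 51.33%, Zs-78: 48.67%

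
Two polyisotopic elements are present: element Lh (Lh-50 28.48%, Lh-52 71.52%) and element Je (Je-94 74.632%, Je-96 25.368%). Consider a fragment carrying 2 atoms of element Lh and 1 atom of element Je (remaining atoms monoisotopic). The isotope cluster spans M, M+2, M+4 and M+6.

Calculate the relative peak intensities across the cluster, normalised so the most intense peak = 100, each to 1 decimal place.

12.5 : 66.9 : 100.0 : 26.7

Element Lh pattern (n=2): 0.08111104 : 0.40737792 : 0.51151104
Element Je pattern (n=1): 0.74632 : 0.25368
Convolve the two distributions (both contribute in 2-u steps):
  M: 0.08111104×0.74632 = 0.060535
  M+2: 0.08111104×0.25368 + 0.40737792×0.74632 = 0.324611
  M+4: 0.40737792×0.25368 + 0.51151104×0.74632 = 0.485095
  M+6: 0.51151104×0.25368 = 0.129760
Scale to base peak (0.485095) = 100: 12.5 : 66.9 : 100.0 : 26.7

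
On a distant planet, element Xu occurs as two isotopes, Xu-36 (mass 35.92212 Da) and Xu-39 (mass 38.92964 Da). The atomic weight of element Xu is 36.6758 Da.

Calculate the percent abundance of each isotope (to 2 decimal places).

Let x be the fractional abundance of Xu-36; then Xu-39 has abundance 1 − x.
35.92212·x + 38.92964·(1 − x) = 36.6758
(35.92212 − 38.92964)·x = 36.6758 − 38.92964
x = -2.25384 / -3.00752 = 0.74940 → 74.94% Xu-36, 25.06% Xu-39.

Xu-36: 74.94%, Xu-39: 25.06%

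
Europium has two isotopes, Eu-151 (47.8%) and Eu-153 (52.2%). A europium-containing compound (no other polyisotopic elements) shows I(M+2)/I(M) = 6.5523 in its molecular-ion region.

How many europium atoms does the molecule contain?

For n independent Eu atoms, I(M+2)/I(M) = n · (abundance Eu-153) / (abundance Eu-151) = n · 0.522/0.478.
n = 6.5523 × 0.478/0.522 = 6.00 ≈ 6

6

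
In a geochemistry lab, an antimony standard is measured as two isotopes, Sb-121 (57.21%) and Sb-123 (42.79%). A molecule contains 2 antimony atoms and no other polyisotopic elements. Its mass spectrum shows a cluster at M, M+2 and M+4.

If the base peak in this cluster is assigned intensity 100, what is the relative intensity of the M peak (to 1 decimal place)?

(0.5721 + 0.4279)^2 gives M 0.3273, M+2 0.4896, M+4 0.1831; the largest is M+2.
P(M+2) = C(2,1) × 0.5721^1 × 0.4279^1 = 2 × 0.5721 × 0.4279 = 0.489603 (base)
P(M) = C(2,0) × 0.5721^2 × 0.4279^0 = 1 × 0.32729841 × 1.0000 = 0.327298
Relative intensity = 0.327298 / 0.489603 × 100 = 66.8

66.8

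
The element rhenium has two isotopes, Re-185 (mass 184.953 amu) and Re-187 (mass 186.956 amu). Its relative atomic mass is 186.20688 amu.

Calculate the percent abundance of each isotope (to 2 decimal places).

Let x be the fractional abundance of Re-185; then Re-187 has abundance 1 − x.
184.953·x + 186.956·(1 − x) = 186.20688
(184.953 − 186.956)·x = 186.20688 − 186.956
x = -0.74912 / -2.003 = 0.37400 → 37.40% Re-185, 62.60% Re-187.

Re-185: 37.40%, Re-187: 62.60%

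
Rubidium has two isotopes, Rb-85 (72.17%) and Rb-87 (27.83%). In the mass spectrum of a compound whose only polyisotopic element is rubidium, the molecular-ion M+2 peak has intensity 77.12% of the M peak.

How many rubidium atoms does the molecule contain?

The M+2/M ratio from n Rb atoms is n · q/p = n · 0.2783/0.7217.
n = 0.7712 × 0.7217/0.2783 = 2.00 ≈ 2

2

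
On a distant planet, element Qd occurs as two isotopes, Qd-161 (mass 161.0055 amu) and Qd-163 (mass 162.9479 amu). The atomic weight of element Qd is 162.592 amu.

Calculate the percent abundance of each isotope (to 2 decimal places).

Let x be the fractional abundance of Qd-161; then Qd-163 has abundance 1 − x.
161.0055·x + 162.9479·(1 − x) = 162.592
(161.0055 − 162.9479)·x = 162.592 − 162.9479
x = -0.3559 / -1.9424 = 0.18323 → 18.32% Qd-161, 81.68% Qd-163.

Qd-161: 18.32%, Qd-163: 81.68%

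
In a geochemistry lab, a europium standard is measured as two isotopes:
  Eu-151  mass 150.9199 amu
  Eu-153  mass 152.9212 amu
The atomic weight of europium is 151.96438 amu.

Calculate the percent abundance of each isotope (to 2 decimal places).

Let x be the fractional abundance of Eu-151; then Eu-153 has abundance 1 − x.
150.9199·x + 152.9212·(1 − x) = 151.96438
(150.9199 − 152.9212)·x = 151.96438 − 152.9212
x = -0.95682 / -2.0013 = 0.47810 → 47.81% Eu-151, 52.19% Eu-153.

Eu-151: 47.81%, Eu-153: 52.19%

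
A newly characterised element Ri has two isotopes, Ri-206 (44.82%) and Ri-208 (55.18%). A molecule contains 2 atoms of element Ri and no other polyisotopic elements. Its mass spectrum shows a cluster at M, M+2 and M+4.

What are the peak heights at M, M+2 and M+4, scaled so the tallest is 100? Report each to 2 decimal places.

40.61 : 100.00 : 61.56

Each Ri atom is independently Ri-206 (p = 0.4482) or Ri-208 (q = 0.5518); the cluster is the binomial expansion (p + q)^2.
P(M) = 0.4482^2 = 0.200883
P(M+2) = 2 × 0.4482^1 × 0.5518^1 = 0.494634
P(M+4) = 0.5518^2 = 0.304483
The M+2 peak is largest (0.494634); scaling to 100 gives 40.61 : 100.00 : 61.56.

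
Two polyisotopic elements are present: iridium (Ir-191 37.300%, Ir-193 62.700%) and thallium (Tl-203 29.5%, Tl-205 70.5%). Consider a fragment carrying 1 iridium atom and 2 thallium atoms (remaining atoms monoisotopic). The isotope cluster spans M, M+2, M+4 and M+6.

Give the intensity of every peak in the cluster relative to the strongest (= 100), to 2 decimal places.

Iridium pattern (n=1): 0.3730 : 0.6270
Thallium pattern (n=2): 0.087025 : 0.41595 : 0.497025
Convolve the two distributions (both contribute in 2-u steps):
  M: 0.3730×0.087025 = 0.032460
  M+2: 0.3730×0.41595 + 0.6270×0.087025 = 0.209714
  M+4: 0.3730×0.497025 + 0.6270×0.41595 = 0.446191
  M+6: 0.6270×0.497025 = 0.311635
Scale to base peak (0.446191) = 100: 7.27 : 47.00 : 100.00 : 69.84

7.27 : 47.00 : 100.00 : 69.84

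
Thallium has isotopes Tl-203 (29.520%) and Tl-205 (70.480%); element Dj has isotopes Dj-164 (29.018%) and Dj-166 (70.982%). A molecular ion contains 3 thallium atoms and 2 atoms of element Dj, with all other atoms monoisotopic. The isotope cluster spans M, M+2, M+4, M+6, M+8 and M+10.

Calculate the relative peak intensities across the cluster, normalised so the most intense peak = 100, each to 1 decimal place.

Thallium pattern (n=3): 0.02572463 : 0.18425524 : 0.43991564 : 0.35010449
Element Dj pattern (n=2): 0.08420443 : 0.41195114 : 0.50384443
Convolve the two distributions (both contribute in 2-u steps):
  M: 0.02572463×0.08420443 = 0.002166
  M+2: 0.02572463×0.41195114 + 0.18425524×0.08420443 = 0.026112
  M+4: 0.02572463×0.50384443 + 0.18425524×0.41195114 + 0.43991564×0.08420443 = 0.125908
  M+6: 0.18425524×0.50384443 + 0.43991564×0.41195114 + 0.35010449×0.08420443 = 0.303540
  M+8: 0.43991564×0.50384443 + 0.35010449×0.41195114 = 0.365875
  M+10: 0.35010449×0.50384443 = 0.176398
Scale to base peak (0.365875) = 100: 0.6 : 7.1 : 34.4 : 83.0 : 100.0 : 48.2

0.6 : 7.1 : 34.4 : 83.0 : 100.0 : 48.2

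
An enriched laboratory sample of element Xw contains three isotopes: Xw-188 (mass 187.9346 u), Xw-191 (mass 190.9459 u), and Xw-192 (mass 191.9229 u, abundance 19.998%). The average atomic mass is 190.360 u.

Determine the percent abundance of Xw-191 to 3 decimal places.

54.057%

Let x and y be the fractions of Xw-188 and Xw-191. Then x + y = 1 − 0.19998 = 0.80002 and 187.9346x + 190.9459y = 190.360 − 0.19998×191.9229 = 151.979258458.
Substituting: 187.9346x + 190.9459(0.80002 − x) = 151.979258458
(187.9346 − 190.9459)x = -0.78128046  ⇒  x = 0.25945, y = 0.54057
Xw-188: 25.945%, Xw-191: 54.057%.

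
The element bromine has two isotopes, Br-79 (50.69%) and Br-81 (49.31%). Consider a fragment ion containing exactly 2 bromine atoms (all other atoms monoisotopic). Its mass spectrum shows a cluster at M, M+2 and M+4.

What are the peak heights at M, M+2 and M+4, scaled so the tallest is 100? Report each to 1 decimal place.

51.4 : 100.0 : 48.6

The 2 Br atoms are independent, so intensities follow the terms of (0.5069 + 0.4931)^2.
P(M) = 0.5069^2 = 0.256948
P(M+2) = 2 × 0.5069^1 × 0.4931^1 = 0.499905
P(M+4) = 0.4931^2 = 0.243148
The M+2 peak is largest (0.499905); scaling to 100 gives 51.4 : 100.0 : 48.6.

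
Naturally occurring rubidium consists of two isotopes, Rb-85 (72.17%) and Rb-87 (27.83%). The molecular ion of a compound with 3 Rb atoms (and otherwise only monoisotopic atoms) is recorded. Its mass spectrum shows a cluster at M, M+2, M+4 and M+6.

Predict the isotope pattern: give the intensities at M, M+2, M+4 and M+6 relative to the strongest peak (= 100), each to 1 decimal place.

86.4 : 100.0 : 38.6 : 5.0

Each Rb atom is independently Rb-85 (p = 0.7217) or Rb-87 (q = 0.2783); the cluster is the binomial expansion (p + q)^3.
P(M) = 0.7217^3 = 0.375898
P(M+2) = 3 × 0.7217^2 × 0.2783^1 = 0.434858
P(M+4) = 3 × 0.7217^1 × 0.2783^2 = 0.167689
P(M+6) = 0.2783^3 = 0.021555
The M+2 peak is largest (0.434858); scaling to 100 gives 86.4 : 100.0 : 38.6 : 5.0.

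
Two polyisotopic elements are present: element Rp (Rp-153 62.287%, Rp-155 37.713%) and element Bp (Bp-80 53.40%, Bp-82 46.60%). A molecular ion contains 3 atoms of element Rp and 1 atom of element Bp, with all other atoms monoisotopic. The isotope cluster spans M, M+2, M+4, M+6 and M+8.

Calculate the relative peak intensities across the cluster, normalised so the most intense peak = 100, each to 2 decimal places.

37.19 : 100.00 : 99.84 : 43.94 : 7.20

Element Rp pattern (n=3): 0.24165303 : 0.43894203 : 0.26576686 : 0.05363808
Element Bp pattern (n=1): 0.5340 : 0.4660
Convolve the two distributions (both contribute in 2-u steps):
  M: 0.24165303×0.5340 = 0.129043
  M+2: 0.24165303×0.4660 + 0.43894203×0.5340 = 0.347005
  M+4: 0.43894203×0.4660 + 0.26576686×0.5340 = 0.346466
  M+6: 0.26576686×0.4660 + 0.05363808×0.5340 = 0.152490
  M+8: 0.05363808×0.4660 = 0.024995
Scale to base peak (0.347005) = 100: 37.19 : 100.00 : 99.84 : 43.94 : 7.20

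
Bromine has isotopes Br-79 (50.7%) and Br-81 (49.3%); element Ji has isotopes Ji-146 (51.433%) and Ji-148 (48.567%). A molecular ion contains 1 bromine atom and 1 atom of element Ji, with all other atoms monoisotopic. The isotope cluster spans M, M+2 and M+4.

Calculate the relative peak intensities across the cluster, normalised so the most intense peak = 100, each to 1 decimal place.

Bromine pattern (n=1): 0.5070 : 0.4930
Element Ji pattern (n=1): 0.51433 : 0.48567
Convolve the two distributions (both contribute in 2-u steps):
  M: 0.5070×0.51433 = 0.260765
  M+2: 0.5070×0.48567 + 0.4930×0.51433 = 0.499799
  M+4: 0.4930×0.48567 = 0.239435
Scale to base peak (0.499799) = 100: 52.2 : 100.0 : 47.9

52.2 : 100.0 : 47.9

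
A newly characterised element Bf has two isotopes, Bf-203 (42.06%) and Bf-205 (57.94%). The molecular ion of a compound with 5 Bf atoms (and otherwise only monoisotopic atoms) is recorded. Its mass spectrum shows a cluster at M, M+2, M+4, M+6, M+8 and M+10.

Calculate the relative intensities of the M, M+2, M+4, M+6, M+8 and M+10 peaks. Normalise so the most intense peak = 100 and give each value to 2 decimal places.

3.83 : 26.35 : 72.59 : 100.00 : 68.88 : 18.98

Expanding (0.4206 + 0.5794)^5:
P(M) = 0.4206^5 = 0.013163
P(M+2) = 5 × 0.4206^4 × 0.5794^1 = 0.090662
P(M+4) = 10 × 0.4206^3 × 0.5794^2 = 0.249784
P(M+6) = 10 × 0.4206^2 × 0.5794^3 = 0.344092
P(M+8) = 5 × 0.4206^1 × 0.5794^4 = 0.237003
P(M+10) = 0.5794^5 = 0.065297
The M+6 peak is largest (0.344092); scaling to 100 gives 3.83 : 26.35 : 72.59 : 100.00 : 68.88 : 18.98.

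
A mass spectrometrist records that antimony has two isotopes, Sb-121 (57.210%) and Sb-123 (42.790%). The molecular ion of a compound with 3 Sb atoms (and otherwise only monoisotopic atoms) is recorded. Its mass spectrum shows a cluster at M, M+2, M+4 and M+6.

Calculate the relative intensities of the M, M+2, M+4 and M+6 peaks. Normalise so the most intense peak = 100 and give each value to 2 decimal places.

44.57 : 100.00 : 74.79 : 18.65

The 3 Sb atoms are independent, so intensities follow the terms of (0.57210 + 0.42790)^3.
P(M) = 0.57210^3 = 0.187247
P(M+2) = 3 × 0.57210^2 × 0.42790^1 = 0.420153
P(M+4) = 3 × 0.57210^1 × 0.42790^2 = 0.314252
P(M+6) = 0.42790^3 = 0.078348
The M+2 peak is largest (0.420153); scaling to 100 gives 44.57 : 100.00 : 74.79 : 18.65.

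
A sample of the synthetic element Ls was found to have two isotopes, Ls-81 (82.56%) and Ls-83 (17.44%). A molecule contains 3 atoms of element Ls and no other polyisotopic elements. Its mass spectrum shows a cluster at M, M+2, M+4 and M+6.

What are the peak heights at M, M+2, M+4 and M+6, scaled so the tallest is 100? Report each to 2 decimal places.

100.00 : 63.37 : 13.39 : 0.94

Each Ls atom is independently Ls-81 (p = 0.8256) or Ls-83 (q = 0.1744); the cluster is the binomial expansion (p + q)^3.
P(M) = 0.8256^3 = 0.562742
P(M+2) = 3 × 0.8256^2 × 0.1744^1 = 0.356621
P(M+4) = 3 × 0.8256^1 × 0.1744^2 = 0.075333
P(M+6) = 0.1744^3 = 0.005304
The M peak is largest (0.562742); scaling to 100 gives 100.00 : 63.37 : 13.39 : 0.94.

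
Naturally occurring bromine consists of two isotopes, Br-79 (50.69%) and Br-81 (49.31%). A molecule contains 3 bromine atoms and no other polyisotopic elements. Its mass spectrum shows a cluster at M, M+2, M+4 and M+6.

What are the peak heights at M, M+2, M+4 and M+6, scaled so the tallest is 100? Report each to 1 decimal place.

Each Br atom is independently Br-79 (p = 0.5069) or Br-81 (q = 0.4931); the cluster is the binomial expansion (p + q)^3.
P(M) = 0.5069^3 = 0.130247
P(M+2) = 3 × 0.5069^2 × 0.4931^1 = 0.380103
P(M+4) = 3 × 0.5069^1 × 0.4931^2 = 0.369755
P(M+6) = 0.4931^3 = 0.119896
The M+2 peak is largest (0.380103); scaling to 100 gives 34.3 : 100.0 : 97.3 : 31.5.

34.3 : 100.0 : 97.3 : 31.5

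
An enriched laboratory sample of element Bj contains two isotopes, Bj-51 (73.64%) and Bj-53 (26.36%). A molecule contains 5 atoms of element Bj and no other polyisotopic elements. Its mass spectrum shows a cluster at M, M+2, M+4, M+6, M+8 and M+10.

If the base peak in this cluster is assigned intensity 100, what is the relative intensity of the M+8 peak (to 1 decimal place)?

4.6

(0.7364 + 0.2636)^5 gives M 0.2166, M+2 0.3876, M+4 0.2775, M+6 0.0993, M+8 0.0178, M+10 0.0013; the largest is M+2.
P(M+2) = C(5,1) × 0.7364^4 × 0.2636^1 = 5 × 0.29407298 × 0.2636 = 0.387588 (base)
P(M+8) = C(5,4) × 0.7364^1 × 0.2636^4 = 5 × 0.7364 × 0.00482816 = 0.017777
Relative intensity = 0.017777 / 0.387588 × 100 = 4.6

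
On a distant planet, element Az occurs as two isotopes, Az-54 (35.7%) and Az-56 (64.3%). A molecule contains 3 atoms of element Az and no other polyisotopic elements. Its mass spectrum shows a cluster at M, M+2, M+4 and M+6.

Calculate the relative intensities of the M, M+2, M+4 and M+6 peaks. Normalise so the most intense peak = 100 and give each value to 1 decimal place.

10.3 : 55.5 : 100.0 : 60.0

The 3 Az atoms are independent, so intensities follow the terms of (0.357 + 0.643)^3.
P(M) = 0.357^3 = 0.045499
P(M+2) = 3 × 0.357^2 × 0.643^1 = 0.245849
P(M+4) = 3 × 0.357^1 × 0.643^2 = 0.442804
P(M+6) = 0.643^3 = 0.265848
The M+4 peak is largest (0.442804); scaling to 100 gives 10.3 : 55.5 : 100.0 : 60.0.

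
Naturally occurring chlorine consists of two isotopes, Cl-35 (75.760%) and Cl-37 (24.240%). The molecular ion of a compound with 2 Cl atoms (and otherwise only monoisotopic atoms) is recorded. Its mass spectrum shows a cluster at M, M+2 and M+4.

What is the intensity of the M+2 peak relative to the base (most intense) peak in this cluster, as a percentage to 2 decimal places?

Binomial terms of (0.75760 + 0.24240)^2: M 0.5740, M+2 0.3673, M+4 0.0588 → M is the base peak.
P(M) = C(2,0) × 0.75760^2 × 0.24240^0 = 1 × 0.57395776 × 1.0000 = 0.573958 (base)
P(M+2) = C(2,1) × 0.75760^1 × 0.24240^1 = 2 × 0.7576 × 0.2424 = 0.367284
Relative intensity = 0.367284 / 0.573958 × 100 = 63.99

63.99%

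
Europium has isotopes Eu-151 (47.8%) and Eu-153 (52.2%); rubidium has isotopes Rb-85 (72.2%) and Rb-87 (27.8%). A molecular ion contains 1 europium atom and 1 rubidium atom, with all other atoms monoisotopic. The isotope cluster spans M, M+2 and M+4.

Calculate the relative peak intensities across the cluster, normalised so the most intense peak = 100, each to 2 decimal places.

Europium pattern (n=1): 0.4780 : 0.5220
Rubidium pattern (n=1): 0.7220 : 0.2780
Convolve the two distributions (both contribute in 2-u steps):
  M: 0.4780×0.7220 = 0.345116
  M+2: 0.4780×0.2780 + 0.5220×0.7220 = 0.509768
  M+4: 0.5220×0.2780 = 0.145116
Scale to base peak (0.509768) = 100: 67.70 : 100.00 : 28.47

67.70 : 100.00 : 28.47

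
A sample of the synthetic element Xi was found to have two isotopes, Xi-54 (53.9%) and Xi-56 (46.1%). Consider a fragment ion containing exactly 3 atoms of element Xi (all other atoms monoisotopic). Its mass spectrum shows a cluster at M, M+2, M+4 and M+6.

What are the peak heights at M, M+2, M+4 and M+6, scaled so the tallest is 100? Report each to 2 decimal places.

38.97 : 100.00 : 85.53 : 24.38

The 3 Xi atoms are independent, so intensities follow the terms of (0.539 + 0.461)^3.
P(M) = 0.539^3 = 0.156591
P(M+2) = 3 × 0.539^2 × 0.461^1 = 0.401791
P(M+4) = 3 × 0.539^1 × 0.461^2 = 0.343646
P(M+6) = 0.461^3 = 0.097972
The M+2 peak is largest (0.401791); scaling to 100 gives 38.97 : 100.00 : 85.53 : 24.38.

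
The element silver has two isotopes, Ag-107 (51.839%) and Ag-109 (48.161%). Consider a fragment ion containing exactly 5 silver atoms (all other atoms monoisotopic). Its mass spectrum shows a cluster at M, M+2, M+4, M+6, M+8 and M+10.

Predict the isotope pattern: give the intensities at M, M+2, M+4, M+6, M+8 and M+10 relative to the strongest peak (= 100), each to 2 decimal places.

11.59 : 53.82 : 100.00 : 92.90 : 43.16 : 8.02

The 5 Ag atoms are independent, so intensities follow the terms of (0.51839 + 0.48161)^5.
P(M) = 0.51839^5 = 0.037435
P(M+2) = 5 × 0.51839^4 × 0.48161^1 = 0.173897
P(M+4) = 10 × 0.51839^3 × 0.48161^2 = 0.323118
P(M+6) = 10 × 0.51839^2 × 0.48161^3 = 0.300192
P(M+8) = 5 × 0.51839^1 × 0.48161^4 = 0.139447
P(M+10) = 0.48161^5 = 0.025911
The M+4 peak is largest (0.323118); scaling to 100 gives 11.59 : 53.82 : 100.00 : 92.90 : 43.16 : 8.02.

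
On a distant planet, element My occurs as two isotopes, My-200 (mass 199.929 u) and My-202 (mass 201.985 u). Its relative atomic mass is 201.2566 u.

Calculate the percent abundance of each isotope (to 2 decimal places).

My-200: 35.43%, My-202: 64.57%

Let x be the fractional abundance of My-200; then My-202 has abundance 1 − x.
199.929·x + 201.985·(1 − x) = 201.2566
(199.929 − 201.985)·x = 201.2566 − 201.985
x = -0.7284 / -2.056 = 0.35428 → 35.43% My-200, 64.57% My-202.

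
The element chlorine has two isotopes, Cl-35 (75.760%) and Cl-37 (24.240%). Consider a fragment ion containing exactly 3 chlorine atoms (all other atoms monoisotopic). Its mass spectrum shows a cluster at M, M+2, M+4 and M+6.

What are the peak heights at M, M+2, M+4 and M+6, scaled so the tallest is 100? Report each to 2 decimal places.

The 3 Cl atoms are independent, so intensities follow the terms of (0.75760 + 0.24240)^3.
P(M) = 0.75760^3 = 0.434830
P(M+2) = 3 × 0.75760^2 × 0.24240^1 = 0.417382
P(M+4) = 3 × 0.75760^1 × 0.24240^2 = 0.133545
P(M+6) = 0.24240^3 = 0.014243
The M peak is largest (0.434830); scaling to 100 gives 100.00 : 95.99 : 30.71 : 3.28.

100.00 : 95.99 : 30.71 : 3.28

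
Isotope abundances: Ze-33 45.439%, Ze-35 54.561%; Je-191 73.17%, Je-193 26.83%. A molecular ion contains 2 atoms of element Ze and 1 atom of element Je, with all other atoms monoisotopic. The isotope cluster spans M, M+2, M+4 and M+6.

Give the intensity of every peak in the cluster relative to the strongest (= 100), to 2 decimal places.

36.12 : 100.00 : 83.90 : 19.10

Element Ze pattern (n=2): 0.20647027 : 0.49583946 : 0.29769027
Element Je pattern (n=1): 0.7317 : 0.2683
Convolve the two distributions (both contribute in 2-u steps):
  M: 0.20647027×0.7317 = 0.151074
  M+2: 0.20647027×0.2683 + 0.49583946×0.7317 = 0.418202
  M+4: 0.49583946×0.2683 + 0.29769027×0.7317 = 0.350854
  M+6: 0.29769027×0.2683 = 0.079870
Scale to base peak (0.418202) = 100: 36.12 : 100.00 : 83.90 : 19.10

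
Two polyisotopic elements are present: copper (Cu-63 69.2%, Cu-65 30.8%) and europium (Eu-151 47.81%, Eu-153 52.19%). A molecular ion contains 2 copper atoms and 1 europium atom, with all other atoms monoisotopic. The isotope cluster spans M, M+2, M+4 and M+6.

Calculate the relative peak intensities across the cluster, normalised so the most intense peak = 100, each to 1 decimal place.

50.5 : 100.0 : 59.0 : 10.9

Copper pattern (n=2): 0.478864 : 0.426272 : 0.094864
Europium pattern (n=1): 0.4781 : 0.5219
Convolve the two distributions (both contribute in 2-u steps):
  M: 0.478864×0.4781 = 0.228945
  M+2: 0.478864×0.5219 + 0.426272×0.4781 = 0.453720
  M+4: 0.426272×0.5219 + 0.094864×0.4781 = 0.267826
  M+6: 0.094864×0.5219 = 0.049510
Scale to base peak (0.453720) = 100: 50.5 : 100.0 : 59.0 : 10.9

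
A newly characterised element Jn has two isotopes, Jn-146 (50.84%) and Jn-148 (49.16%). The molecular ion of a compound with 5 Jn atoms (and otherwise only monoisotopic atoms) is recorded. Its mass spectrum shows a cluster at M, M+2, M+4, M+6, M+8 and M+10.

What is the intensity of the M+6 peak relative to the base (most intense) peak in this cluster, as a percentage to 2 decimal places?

(0.5084 + 0.4916)^5 gives M 0.0340, M+2 0.1642, M+4 0.3176, M+6 0.3071, M+8 0.1485, M+10 0.0287; the largest is M+4.
P(M+4) = C(5,2) × 0.5084^3 × 0.4916^2 = 10 × 0.13140643 × 0.24167056 = 0.317571 (base)
P(M+6) = C(5,3) × 0.5084^2 × 0.4916^3 = 10 × 0.25847056 × 0.11880525 = 0.307077
Relative intensity = 0.307077 / 0.317571 × 100 = 96.70

96.70%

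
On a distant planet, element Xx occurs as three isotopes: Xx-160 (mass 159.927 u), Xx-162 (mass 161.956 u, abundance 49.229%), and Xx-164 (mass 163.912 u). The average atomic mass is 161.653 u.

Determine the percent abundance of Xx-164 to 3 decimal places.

18.247%

Let x and y be the fractions of Xx-160 and Xx-164. Then x + y = 1 − 0.49229 = 0.50771 and 159.927x + 163.912y = 161.653 − 0.49229×161.956 = 81.92368076.
Substituting: 159.927x + 163.912(0.50771 − x) = 81.92368076
(159.927 − 163.912)x = -1.29608076  ⇒  x = 0.32524, y = 0.18247
Xx-160: 32.524%, Xx-164: 18.247%.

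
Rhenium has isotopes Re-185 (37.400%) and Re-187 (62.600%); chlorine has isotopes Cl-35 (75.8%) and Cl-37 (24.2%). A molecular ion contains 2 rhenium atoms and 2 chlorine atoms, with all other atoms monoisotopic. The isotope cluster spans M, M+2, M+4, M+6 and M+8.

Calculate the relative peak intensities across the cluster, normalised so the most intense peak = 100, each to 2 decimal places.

19.84 : 79.07 : 100.00 : 42.26 : 5.66

Rhenium pattern (n=2): 0.139876 : 0.468248 : 0.391876
Chlorine pattern (n=2): 0.574564 : 0.366872 : 0.058564
Convolve the two distributions (both contribute in 2-u steps):
  M: 0.139876×0.574564 = 0.080368
  M+2: 0.139876×0.366872 + 0.468248×0.574564 = 0.320355
  M+4: 0.139876×0.058564 + 0.468248×0.366872 + 0.391876×0.574564 = 0.405137
  M+6: 0.468248×0.058564 + 0.391876×0.366872 = 0.171191
  M+8: 0.391876×0.058564 = 0.022950
Scale to base peak (0.405137) = 100: 19.84 : 79.07 : 100.00 : 42.26 : 5.66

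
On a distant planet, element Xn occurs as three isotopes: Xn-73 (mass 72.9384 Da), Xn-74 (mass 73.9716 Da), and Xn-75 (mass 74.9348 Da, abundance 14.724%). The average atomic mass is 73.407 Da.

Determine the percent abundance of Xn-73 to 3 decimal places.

Let x and y be the fractions of Xn-73 and Xn-74. Then x + y = 1 − 0.14724 = 0.85276 and 72.9384x + 73.9716y = 73.407 − 0.14724×74.9348 = 62.373600048.
Substituting: 72.9384x + 73.9716(0.85276 − x) = 62.373600048
(72.9384 − 73.9716)x = -0.706421568  ⇒  x = 0.68372, y = 0.16904
Xn-73: 68.372%, Xn-74: 16.904%.

68.372%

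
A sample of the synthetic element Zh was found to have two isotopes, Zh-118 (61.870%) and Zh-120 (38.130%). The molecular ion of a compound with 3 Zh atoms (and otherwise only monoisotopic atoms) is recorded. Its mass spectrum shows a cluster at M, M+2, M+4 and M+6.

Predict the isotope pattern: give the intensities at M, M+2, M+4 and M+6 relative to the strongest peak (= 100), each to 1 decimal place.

The 3 Zh atoms are independent, so intensities follow the terms of (0.61870 + 0.38130)^3.
P(M) = 0.61870^3 = 0.236832
P(M+2) = 3 × 0.61870^2 × 0.38130^1 = 0.437873
P(M+4) = 3 × 0.61870^1 × 0.38130^2 = 0.269858
P(M+6) = 0.38130^3 = 0.055437
The M+2 peak is largest (0.437873); scaling to 100 gives 54.1 : 100.0 : 61.6 : 12.7.

54.1 : 100.0 : 61.6 : 12.7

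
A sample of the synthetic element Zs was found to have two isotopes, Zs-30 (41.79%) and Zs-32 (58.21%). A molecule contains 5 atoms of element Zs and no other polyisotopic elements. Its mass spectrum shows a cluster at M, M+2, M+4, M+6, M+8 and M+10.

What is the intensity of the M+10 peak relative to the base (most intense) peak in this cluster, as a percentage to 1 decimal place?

19.4%

(0.4179 + 0.5821)^5 gives M 0.0127, M+2 0.0888, M+4 0.2473, M+6 0.3445, M+8 0.2399, M+10 0.0668; the largest is M+6.
P(M+6) = C(5,3) × 0.4179^2 × 0.5821^3 = 10 × 0.17464041 × 0.197239 = 0.344459 (base)
P(M+10) = C(5,5) × 0.4179^0 × 0.5821^5 = 1 × 1.0000 × 0.06683254 = 0.066833
Relative intensity = 0.066833 / 0.344459 × 100 = 19.4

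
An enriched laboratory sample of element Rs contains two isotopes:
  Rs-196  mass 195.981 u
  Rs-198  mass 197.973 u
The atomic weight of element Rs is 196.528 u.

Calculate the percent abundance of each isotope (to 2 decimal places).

Rs-196: 72.54%, Rs-198: 27.46%

With x = fraction of Rs-196 (so Rs-198 is 1 − x):
195.981·x + 197.973·(1 − x) = 196.528
(195.981 − 197.973)·x = 196.528 − 197.973
x = -1.445 / -1.992 = 0.72540 → 72.54% Rs-196, 27.46% Rs-198.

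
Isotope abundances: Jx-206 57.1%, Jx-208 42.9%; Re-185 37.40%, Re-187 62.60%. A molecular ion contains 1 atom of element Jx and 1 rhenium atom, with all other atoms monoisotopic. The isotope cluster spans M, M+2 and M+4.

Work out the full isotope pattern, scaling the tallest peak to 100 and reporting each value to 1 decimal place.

Element Jx pattern (n=1): 0.5710 : 0.4290
Rhenium pattern (n=1): 0.3740 : 0.6260
Convolve the two distributions (both contribute in 2-u steps):
  M: 0.5710×0.3740 = 0.213554
  M+2: 0.5710×0.6260 + 0.4290×0.3740 = 0.517892
  M+4: 0.4290×0.6260 = 0.268554
Scale to base peak (0.517892) = 100: 41.2 : 100.0 : 51.9

41.2 : 100.0 : 51.9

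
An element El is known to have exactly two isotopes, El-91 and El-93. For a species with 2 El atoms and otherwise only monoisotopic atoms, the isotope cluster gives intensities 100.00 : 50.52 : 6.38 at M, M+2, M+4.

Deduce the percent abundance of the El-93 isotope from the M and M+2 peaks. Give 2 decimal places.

If p is the fraction of El that is El-91, then I(M+2)/I(M) = [C(2,1)·p^1·(1−p)] / p^2 = 2·(1−p)/p = 50.52/100.00 = 0.5052
(1−p)/p = 0.5052/2 = 0.2526  ⇒  p = 1/(1 + 0.2526) = 0.7983
El-91: 79.83%, El-93: 20.17%.

20.17%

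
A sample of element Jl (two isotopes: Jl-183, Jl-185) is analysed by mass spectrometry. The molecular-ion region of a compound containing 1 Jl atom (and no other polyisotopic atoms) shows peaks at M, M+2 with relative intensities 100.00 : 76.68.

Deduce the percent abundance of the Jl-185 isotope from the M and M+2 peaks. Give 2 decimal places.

Let p = fractional abundance of Jl-183. I(M+2)/I(M) = [C(1,1)·p^0·(1−p)] / p^1 = 1·(1−p)/p = 76.68/100.00 = 0.7668
(1−p)/p = 0.7668/1 = 0.7668  ⇒  p = 1/(1 + 0.7668) = 0.5660
Jl-183: 56.60%, Jl-185: 43.40%.

43.40%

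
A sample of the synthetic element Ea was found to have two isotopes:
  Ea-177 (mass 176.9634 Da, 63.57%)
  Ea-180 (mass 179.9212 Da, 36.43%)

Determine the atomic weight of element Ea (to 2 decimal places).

The abundance-weighted mean is 0.6357 × 176.9634 + 0.3643 × 179.9212
= 112.49563 + 65.54529 = 178.04092 Da

178.04 Da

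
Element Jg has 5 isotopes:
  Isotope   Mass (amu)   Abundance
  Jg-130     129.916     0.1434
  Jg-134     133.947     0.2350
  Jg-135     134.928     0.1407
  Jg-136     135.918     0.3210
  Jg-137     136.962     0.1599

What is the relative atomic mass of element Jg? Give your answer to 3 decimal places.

Ar = Σ fᵢ·mᵢ = 0.1434 × 129.916 + 0.2350 × 133.947 + 0.1407 × 134.928 + 0.3210 × 135.918 + 0.1599 × 136.962
= 18.6300 + 31.4775 + 18.9844 + 43.6297 + 21.9002 = 134.6218 amu

134.622 amu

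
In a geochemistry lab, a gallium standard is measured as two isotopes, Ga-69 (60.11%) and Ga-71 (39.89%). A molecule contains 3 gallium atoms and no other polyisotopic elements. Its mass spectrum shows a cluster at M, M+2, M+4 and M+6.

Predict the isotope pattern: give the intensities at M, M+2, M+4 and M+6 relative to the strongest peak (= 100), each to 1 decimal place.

Each Ga atom is independently Ga-69 (p = 0.6011) or Ga-71 (q = 0.3989); the cluster is the binomial expansion (p + q)^3.
P(M) = 0.6011^3 = 0.217190
P(M+2) = 3 × 0.6011^2 × 0.3989^1 = 0.432393
P(M+4) = 3 × 0.6011^1 × 0.3989^2 = 0.286943
P(M+6) = 0.3989^3 = 0.063473
The M+2 peak is largest (0.432393); scaling to 100 gives 50.2 : 100.0 : 66.4 : 14.7.

50.2 : 100.0 : 66.4 : 14.7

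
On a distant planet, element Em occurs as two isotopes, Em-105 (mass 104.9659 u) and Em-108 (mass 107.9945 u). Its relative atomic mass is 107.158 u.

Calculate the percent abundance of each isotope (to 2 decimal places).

Em-105: 27.62%, Em-108: 72.38%

Let x be the fractional abundance of Em-105; then Em-108 has abundance 1 − x.
104.9659·x + 107.9945·(1 − x) = 107.158
(104.9659 − 107.9945)·x = 107.158 − 107.9945
x = -0.8365 / -3.0286 = 0.27620 → 27.62% Em-105, 72.38% Em-108.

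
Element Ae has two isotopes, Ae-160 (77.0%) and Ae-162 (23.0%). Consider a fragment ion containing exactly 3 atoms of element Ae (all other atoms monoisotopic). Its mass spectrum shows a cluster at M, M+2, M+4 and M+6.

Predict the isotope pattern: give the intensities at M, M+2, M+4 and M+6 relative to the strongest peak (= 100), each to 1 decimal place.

Expanding (0.770 + 0.230)^3:
P(M) = 0.770^3 = 0.456533
P(M+2) = 3 × 0.770^2 × 0.230^1 = 0.409101
P(M+4) = 3 × 0.770^1 × 0.230^2 = 0.122199
P(M+6) = 0.230^3 = 0.012167
The M peak is largest (0.456533); scaling to 100 gives 100.0 : 89.6 : 26.8 : 2.7.

100.0 : 89.6 : 26.8 : 2.7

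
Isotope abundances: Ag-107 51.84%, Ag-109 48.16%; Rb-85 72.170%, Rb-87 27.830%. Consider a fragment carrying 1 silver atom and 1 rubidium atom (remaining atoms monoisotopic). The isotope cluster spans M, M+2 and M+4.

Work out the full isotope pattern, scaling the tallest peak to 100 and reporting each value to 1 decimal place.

Silver pattern (n=1): 0.5184 : 0.4816
Rubidium pattern (n=1): 0.7217 : 0.2783
Convolve the two distributions (both contribute in 2-u steps):
  M: 0.5184×0.7217 = 0.374129
  M+2: 0.5184×0.2783 + 0.4816×0.7217 = 0.491841
  M+4: 0.4816×0.2783 = 0.134029
Scale to base peak (0.491841) = 100: 76.1 : 100.0 : 27.3

76.1 : 100.0 : 27.3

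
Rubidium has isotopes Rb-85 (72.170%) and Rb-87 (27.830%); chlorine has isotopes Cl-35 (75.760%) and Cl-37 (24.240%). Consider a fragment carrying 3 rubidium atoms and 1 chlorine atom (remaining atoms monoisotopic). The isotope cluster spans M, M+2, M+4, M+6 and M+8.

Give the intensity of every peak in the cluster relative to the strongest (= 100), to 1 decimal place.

Rubidium pattern (n=3): 0.37589809 : 0.43485841 : 0.16768892 : 0.02155458
Chlorine pattern (n=1): 0.7576 : 0.2424
Convolve the two distributions (both contribute in 2-u steps):
  M: 0.37589809×0.7576 = 0.284780
  M+2: 0.37589809×0.2424 + 0.43485841×0.7576 = 0.420566
  M+4: 0.43485841×0.2424 + 0.16768892×0.7576 = 0.232451
  M+6: 0.16768892×0.2424 + 0.02155458×0.7576 = 0.056978
  M+8: 0.02155458×0.2424 = 0.005225
Scale to base peak (0.420566) = 100: 67.7 : 100.0 : 55.3 : 13.5 : 1.2

67.7 : 100.0 : 55.3 : 13.5 : 1.2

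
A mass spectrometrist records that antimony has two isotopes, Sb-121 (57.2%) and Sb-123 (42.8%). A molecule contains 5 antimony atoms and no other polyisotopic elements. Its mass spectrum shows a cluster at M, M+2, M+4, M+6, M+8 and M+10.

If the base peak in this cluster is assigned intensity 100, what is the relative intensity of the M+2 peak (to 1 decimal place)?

66.8

Binomial terms of (0.572 + 0.428)^5: M 0.0612, M+2 0.2291, M+4 0.3428, M+6 0.2565, M+8 0.0960, M+10 0.0144 → M+4 is the base peak.
P(M+4) = C(5,2) × 0.572^3 × 0.428^2 = 10 × 0.18714925 × 0.183184 = 0.342827 (base)
P(M+2) = C(5,1) × 0.572^4 × 0.428^1 = 5 × 0.10704937 × 0.4280 = 0.229086
Relative intensity = 0.229086 / 0.342827 × 100 = 66.8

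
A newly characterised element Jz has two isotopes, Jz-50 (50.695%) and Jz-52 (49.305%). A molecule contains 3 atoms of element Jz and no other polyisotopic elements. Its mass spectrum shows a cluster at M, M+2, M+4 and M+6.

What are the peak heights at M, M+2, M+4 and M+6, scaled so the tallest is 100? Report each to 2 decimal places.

Each Jz atom is independently Jz-50 (p = 0.50695) or Jz-52 (q = 0.49305); the cluster is the binomial expansion (p + q)^3.
P(M) = 0.50695^3 = 0.130285
P(M+2) = 3 × 0.50695^2 × 0.49305^1 = 0.380139
P(M+4) = 3 × 0.50695^1 × 0.49305^2 = 0.369716
P(M+6) = 0.49305^3 = 0.119860
The M+2 peak is largest (0.380139); scaling to 100 gives 34.27 : 100.00 : 97.26 : 31.53.

34.27 : 100.00 : 97.26 : 31.53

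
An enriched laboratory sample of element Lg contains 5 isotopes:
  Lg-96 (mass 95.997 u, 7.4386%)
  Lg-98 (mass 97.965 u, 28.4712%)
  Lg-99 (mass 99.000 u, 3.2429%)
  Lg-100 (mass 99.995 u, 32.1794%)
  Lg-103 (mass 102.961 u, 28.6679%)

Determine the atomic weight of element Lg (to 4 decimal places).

The abundance-weighted mean is 0.074386 × 95.997 + 0.284712 × 97.965 + 0.032429 × 99.000 + 0.321794 × 99.995 + 0.286679 × 102.961
= 7.14083 + 27.89181 + 3.21047 + 32.17779 + 29.51676 = 99.93766 u

99.9377 u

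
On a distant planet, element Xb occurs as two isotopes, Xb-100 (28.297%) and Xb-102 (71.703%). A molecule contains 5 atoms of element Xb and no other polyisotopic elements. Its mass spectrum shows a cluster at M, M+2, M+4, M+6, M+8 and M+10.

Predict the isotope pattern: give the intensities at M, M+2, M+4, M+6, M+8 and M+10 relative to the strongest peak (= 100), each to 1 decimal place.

0.5 : 6.1 : 31.1 : 78.9 : 100.0 : 50.7

The 5 Xb atoms are independent, so intensities follow the terms of (0.28297 + 0.71703)^5.
P(M) = 0.28297^5 = 0.001814
P(M+2) = 5 × 0.28297^4 × 0.71703^1 = 0.022986
P(M+4) = 10 × 0.28297^3 × 0.71703^2 = 0.116492
P(M+6) = 10 × 0.28297^2 × 0.71703^3 = 0.295184
P(M+8) = 5 × 0.28297^1 × 0.71703^4 = 0.373990
P(M+10) = 0.71703^5 = 0.189534
The M+8 peak is largest (0.373990); scaling to 100 gives 0.5 : 6.1 : 31.1 : 78.9 : 100.0 : 50.7.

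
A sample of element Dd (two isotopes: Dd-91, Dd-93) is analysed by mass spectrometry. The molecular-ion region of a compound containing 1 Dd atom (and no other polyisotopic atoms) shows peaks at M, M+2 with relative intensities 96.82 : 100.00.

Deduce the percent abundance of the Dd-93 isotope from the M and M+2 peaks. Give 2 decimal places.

Let p = fractional abundance of Dd-91. I(M+2)/I(M) = [C(1,1)·p^0·(1−p)] / p^1 = 1·(1−p)/p = 100.00/96.82 = 1.0328
(1−p)/p = 1.0328/1 = 1.0328  ⇒  p = 1/(1 + 1.0328) = 0.4919
Dd-91: 49.19%, Dd-93: 50.81%.

50.81%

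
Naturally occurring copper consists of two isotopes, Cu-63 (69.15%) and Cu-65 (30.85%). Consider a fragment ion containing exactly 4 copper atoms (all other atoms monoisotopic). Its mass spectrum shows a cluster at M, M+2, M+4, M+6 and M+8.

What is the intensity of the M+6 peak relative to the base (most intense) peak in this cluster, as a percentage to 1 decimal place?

19.9%

Term probabilities: M 0.2286, M+2 0.4080, M+4 0.2731, M+6 0.0812, M+8 0.0091. Base peak = M+2.
P(M+2) = C(4,1) × 0.6915^3 × 0.3085^1 = 4 × 0.33065611 × 0.3085 = 0.408030 (base)
P(M+6) = C(4,3) × 0.6915^1 × 0.3085^3 = 4 × 0.6915 × 0.02936064 = 0.081212
Relative intensity = 0.081212 / 0.408030 × 100 = 19.9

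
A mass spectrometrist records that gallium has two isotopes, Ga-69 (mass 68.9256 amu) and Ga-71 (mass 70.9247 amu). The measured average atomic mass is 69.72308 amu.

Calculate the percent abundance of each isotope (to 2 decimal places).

Ga-69: 60.11%, Ga-71: 39.89%

With x = fraction of Ga-69 (so Ga-71 is 1 − x):
68.9256·x + 70.9247·(1 − x) = 69.72308
(68.9256 − 70.9247)·x = 69.72308 − 70.9247
x = -1.20162 / -1.9991 = 0.60108 → 60.11% Ga-69, 39.89% Ga-71.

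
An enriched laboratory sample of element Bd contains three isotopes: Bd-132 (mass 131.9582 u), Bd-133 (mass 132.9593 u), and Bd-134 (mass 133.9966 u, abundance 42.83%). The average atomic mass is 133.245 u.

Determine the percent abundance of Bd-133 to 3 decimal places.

41.330%

Let x and y be the fractions of Bd-132 and Bd-133. Then x + y = 1 − 0.4283 = 0.5717 and 131.9582x + 132.9593y = 133.245 − 0.4283×133.9966 = 75.85425622.
Substituting: 131.9582x + 132.9593(0.5717 − x) = 75.85425622
(131.9582 − 132.9593)x = -0.15857559  ⇒  x = 0.15840, y = 0.41330
Bd-132: 15.840%, Bd-133: 41.330%.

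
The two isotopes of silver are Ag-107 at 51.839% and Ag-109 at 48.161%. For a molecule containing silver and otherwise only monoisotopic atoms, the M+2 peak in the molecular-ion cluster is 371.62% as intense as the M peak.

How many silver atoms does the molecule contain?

With n Ag atoms, P(M+2)/P(M) = C(n,1)·p^(n−1)q / p^n = n·q/p = n · 0.48161/0.51839.
n = 3.7162 × 0.51839/0.48161 = 4.00 ≈ 4

4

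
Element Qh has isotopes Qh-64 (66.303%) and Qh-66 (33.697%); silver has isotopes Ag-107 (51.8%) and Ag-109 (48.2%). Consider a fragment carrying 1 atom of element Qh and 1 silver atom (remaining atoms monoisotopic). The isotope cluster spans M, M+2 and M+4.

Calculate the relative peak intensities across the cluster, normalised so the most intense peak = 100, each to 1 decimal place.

Element Qh pattern (n=1): 0.66303 : 0.33697
Silver pattern (n=1): 0.5180 : 0.4820
Convolve the two distributions (both contribute in 2-u steps):
  M: 0.66303×0.5180 = 0.343450
  M+2: 0.66303×0.4820 + 0.33697×0.5180 = 0.494131
  M+4: 0.33697×0.4820 = 0.162420
Scale to base peak (0.494131) = 100: 69.5 : 100.0 : 32.9

69.5 : 100.0 : 32.9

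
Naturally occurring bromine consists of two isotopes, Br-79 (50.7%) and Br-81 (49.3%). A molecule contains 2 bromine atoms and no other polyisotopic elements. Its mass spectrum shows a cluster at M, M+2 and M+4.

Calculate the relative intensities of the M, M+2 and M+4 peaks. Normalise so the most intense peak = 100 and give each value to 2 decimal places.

Each Br atom is independently Br-79 (p = 0.507) or Br-81 (q = 0.493); the cluster is the binomial expansion (p + q)^2.
P(M) = 0.507^2 = 0.257049
P(M+2) = 2 × 0.507^1 × 0.493^1 = 0.499902
P(M+4) = 0.493^2 = 0.243049
The M+2 peak is largest (0.499902); scaling to 100 gives 51.42 : 100.00 : 48.62.

51.42 : 100.00 : 48.62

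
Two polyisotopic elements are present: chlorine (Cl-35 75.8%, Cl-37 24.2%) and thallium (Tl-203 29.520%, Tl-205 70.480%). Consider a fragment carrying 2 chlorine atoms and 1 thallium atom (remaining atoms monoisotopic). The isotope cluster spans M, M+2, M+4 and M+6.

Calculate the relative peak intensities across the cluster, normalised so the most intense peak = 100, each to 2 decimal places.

33.05 : 100.00 : 53.75 : 8.04

Chlorine pattern (n=2): 0.574564 : 0.366872 : 0.058564
Thallium pattern (n=1): 0.2952 : 0.7048
Convolve the two distributions (both contribute in 2-u steps):
  M: 0.574564×0.2952 = 0.169611
  M+2: 0.574564×0.7048 + 0.366872×0.2952 = 0.513253
  M+4: 0.366872×0.7048 + 0.058564×0.2952 = 0.275859
  M+6: 0.058564×0.7048 = 0.041276
Scale to base peak (0.513253) = 100: 33.05 : 100.00 : 53.75 : 8.04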